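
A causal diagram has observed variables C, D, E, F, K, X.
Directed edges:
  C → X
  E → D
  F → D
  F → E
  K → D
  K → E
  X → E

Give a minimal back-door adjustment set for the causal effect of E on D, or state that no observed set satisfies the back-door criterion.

desc(E)\{E}={D}; candidates ⊆ {C,F,K,X}.
size 0: {}; under {} E still reaches {C,D,F,K,X} ∋ D.
size 1: {C}, {F}, {K} …(+1); under {C} E still reaches {D,F,K,X} ∋ D.
{F,K}: E⊥D given {F,K} in G with E→· removed — back-door holds.

E→D: minimal back-door set {F, K}.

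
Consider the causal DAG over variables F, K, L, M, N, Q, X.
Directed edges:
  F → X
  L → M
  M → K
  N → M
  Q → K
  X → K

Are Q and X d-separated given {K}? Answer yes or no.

Bayes-Ball from Q | {K} reaches {F,L,M,N,X}.
X ∈ reach(Q|{K}) ⇒ Q ⊥̸ X | {K}.

No — Q and X are d-connected given {K}.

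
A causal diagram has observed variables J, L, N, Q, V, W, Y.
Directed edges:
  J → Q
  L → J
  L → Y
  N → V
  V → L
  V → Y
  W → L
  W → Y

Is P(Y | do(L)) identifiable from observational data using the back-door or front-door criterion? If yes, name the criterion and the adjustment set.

desc(L)\{L}={J,Q,Y}; candidates ⊆ {N,V,W}.
size 0: {}; under {} L still reaches {N,V,W,Y} ∋ Y.
size 1: {N}, {V}, {W}; under {N} L still reaches {V,W,Y} ∋ Y.
{V,W}: L⊥Y given {V,W} in G with L→· removed — back-door holds.
P(Y|do(L)) = Σ_{V,W} P(Y|L,V,W)·P(V,W).

P(Y|do(L)): backdoor, adjust for {V, W}.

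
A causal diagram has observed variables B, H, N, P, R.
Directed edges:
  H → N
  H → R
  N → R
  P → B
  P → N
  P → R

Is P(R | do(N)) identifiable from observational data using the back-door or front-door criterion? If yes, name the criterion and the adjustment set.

desc(N)\{N}={R}; candidates ⊆ {B,H,P}.
size 0: {}; under {} N still reaches {B,H,P,R} ∋ R.
size 1: {B}, {H}, {P}; under {B} N still reaches {H,P,R} ∋ R.
{H,P}: N⊥R given {H,P} in G with N→· removed — back-door holds.
P(R|do(N)) = Σ_{H,P} P(R|N,H,P)·P(H,P).

P(R|do(N)): backdoor, adjust for {H, P}.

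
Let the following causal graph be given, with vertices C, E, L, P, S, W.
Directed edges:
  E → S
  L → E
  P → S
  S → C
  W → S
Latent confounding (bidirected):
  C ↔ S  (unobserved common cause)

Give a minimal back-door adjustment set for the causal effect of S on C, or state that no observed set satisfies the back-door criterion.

desc(S)\{S}={C}; candidates ⊆ {E,L,P,W}.
S↔C: latent back-door arc(s) into S.
size 0: {}; under {} S still reaches {C,E,L,P,W} ∋ C.
size 1: {E}, {L}, {P} …(+1); under {E} S still reaches {C,P,W} ∋ C.
size 2: {E,L}, {E,P}, {E,W} …(+3); under {E,L} S still reaches {C,P,W} ∋ C.
S↔C cannot be blocked by any observed set — no back-door set.

S→C: no observed back-door set.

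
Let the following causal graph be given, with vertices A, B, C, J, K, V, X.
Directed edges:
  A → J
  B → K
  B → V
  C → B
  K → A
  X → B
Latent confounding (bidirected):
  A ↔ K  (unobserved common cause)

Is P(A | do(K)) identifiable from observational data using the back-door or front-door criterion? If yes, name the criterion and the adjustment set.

P(A|do(K)): not identifiable (no BD/FD set).

desc(K)\{K}={A,J}; candidates ⊆ {B,C,V,X}.
K↔A: latent back-door arc(s) into K.
size 0: {}; under {} K still reaches {A,B,C,J,V,X} ∋ A.
size 1: {B}, {C}, {V} …(+1); under {B} K still reaches {A,J} ∋ A.
size 2: {B,C}, {B,V}, {B,X} …(+3); under {B,C} K still reaches {A,J} ∋ A.
K↔A cannot be blocked by any observed set — no back-door set.
No mediator lies on a directed K→…→A path.
Neither criterion identifies P(A|do(K)) in this graph.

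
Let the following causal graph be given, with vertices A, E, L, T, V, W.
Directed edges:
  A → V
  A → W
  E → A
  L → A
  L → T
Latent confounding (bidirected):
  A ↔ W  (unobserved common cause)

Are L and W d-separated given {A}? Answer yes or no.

Bayes-Ball from L | {A} reaches {E,T,W}.
W ∈ reach(L|{A}) ⇒ L ⊥̸ W | {A}.

No — L and W are d-connected given {A}.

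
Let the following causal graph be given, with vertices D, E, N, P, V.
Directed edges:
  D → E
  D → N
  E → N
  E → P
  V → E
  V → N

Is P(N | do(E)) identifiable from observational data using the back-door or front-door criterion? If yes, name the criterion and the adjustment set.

P(N|do(E)): backdoor, adjust for {D, V}.

desc(E)\{E}={N,P}; candidates ⊆ {D,V}.
size 0: {}; under {} E still reaches {D,N,V} ∋ N.
size 1: {D}, {V}; under {D} E still reaches {N,V} ∋ N.
{D,V}: E⊥N given {D,V} in G with E→· removed — back-door holds.
P(N|do(E)) = Σ_{D,V} P(N|E,D,V)·P(D,V).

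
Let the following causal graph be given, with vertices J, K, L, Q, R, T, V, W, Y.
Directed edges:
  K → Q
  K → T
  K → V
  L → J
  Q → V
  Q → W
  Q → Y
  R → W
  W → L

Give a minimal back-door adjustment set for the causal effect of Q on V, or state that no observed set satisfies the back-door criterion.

Q→V: minimal back-door set {K}.

desc(Q)\{Q}={J,L,V,W,Y}; candidates ⊆ {K,R,T}.
size 0: {}; under {} Q still reaches {K,T,V} ∋ V.
{K}: Q⊥V given {K} in G with Q→· removed — back-door holds.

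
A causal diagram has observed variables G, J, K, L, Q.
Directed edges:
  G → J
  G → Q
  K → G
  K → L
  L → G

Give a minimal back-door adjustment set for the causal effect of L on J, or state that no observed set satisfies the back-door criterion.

L→J: minimal back-door set {K}.

desc(L)\{L}={G,J,Q}; candidates ⊆ {K}.
size 0: {}; under {} L still reaches {G,J,K,Q} ∋ J.
{K}: L⊥J given {K} in G with L→· removed — back-door holds.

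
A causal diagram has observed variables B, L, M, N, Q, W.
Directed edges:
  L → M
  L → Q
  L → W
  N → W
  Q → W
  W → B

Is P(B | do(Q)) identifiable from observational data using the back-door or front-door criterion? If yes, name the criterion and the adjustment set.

desc(Q)\{Q}={B,W}; candidates ⊆ {L,M,N}.
size 0: {}; under {} Q still reaches {B,L,M,W} ∋ B.
{L}: Q⊥B given {L} in G with Q→· removed — back-door holds.
P(B|do(Q)) = Σ_{L} P(B|Q,L)·P(L).

P(B|do(Q)): backdoor, adjust for {L}.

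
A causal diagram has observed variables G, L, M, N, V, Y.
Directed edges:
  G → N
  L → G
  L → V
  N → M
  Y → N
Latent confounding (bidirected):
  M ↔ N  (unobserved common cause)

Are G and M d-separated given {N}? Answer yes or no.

Bayes-Ball from G | {N} reaches {L,M,V,Y}.
M ∈ reach(G|{N}) ⇒ G ⊥̸ M | {N}.

No — G and M are d-connected given {N}.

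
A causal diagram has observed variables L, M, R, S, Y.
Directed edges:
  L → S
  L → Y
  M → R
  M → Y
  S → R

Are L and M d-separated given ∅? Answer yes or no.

Bayes-Ball from L | ∅ reaches {R,S,Y}.
M ∉ reach(L|∅) ⇒ L ⊥ M | ∅.

Yes — L ⊥ M | ∅.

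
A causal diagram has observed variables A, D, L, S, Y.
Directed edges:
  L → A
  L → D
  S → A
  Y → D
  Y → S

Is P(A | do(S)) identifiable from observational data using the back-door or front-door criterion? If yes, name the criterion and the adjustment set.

P(A|do(S)): backdoor, adjust for ∅.

desc(S)\{S}={A}; candidates ⊆ {D,L,Y}.
∅: S⊥A given ∅ in G with S→· removed — back-door holds.
P(A|do(S)) = P(A|S) — no adjustment needed.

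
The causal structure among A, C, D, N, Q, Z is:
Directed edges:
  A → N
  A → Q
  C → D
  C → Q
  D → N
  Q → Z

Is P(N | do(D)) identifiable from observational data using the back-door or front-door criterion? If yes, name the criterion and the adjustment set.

desc(D)\{D}={N}; candidates ⊆ {A,C,Q,Z}.
∅: D⊥N given ∅ in G with D→· removed — back-door holds.
P(N|do(D)) = P(N|D) — no adjustment needed.

P(N|do(D)): backdoor, adjust for ∅.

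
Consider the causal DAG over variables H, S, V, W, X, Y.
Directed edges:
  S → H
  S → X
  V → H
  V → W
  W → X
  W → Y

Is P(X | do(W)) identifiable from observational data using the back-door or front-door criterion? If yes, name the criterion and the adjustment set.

desc(W)\{W}={X,Y}; candidates ⊆ {H,S,V}.
∅: W⊥X given ∅ in G with W→· removed — back-door holds.
P(X|do(W)) = P(X|W) — no adjustment needed.

P(X|do(W)): backdoor, adjust for ∅.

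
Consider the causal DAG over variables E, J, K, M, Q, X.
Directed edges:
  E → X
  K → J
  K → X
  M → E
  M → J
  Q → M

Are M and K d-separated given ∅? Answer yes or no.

Bayes-Ball from M | ∅ reaches {E,J,Q,X}.
K ∉ reach(M|∅) ⇒ M ⊥ K | ∅.

Yes — M ⊥ K | ∅.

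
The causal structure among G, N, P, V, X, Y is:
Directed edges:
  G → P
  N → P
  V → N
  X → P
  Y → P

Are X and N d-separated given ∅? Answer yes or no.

Yes — X ⊥ N | ∅.

Bayes-Ball from X | ∅ reaches {P}.
N ∉ reach(X|∅) ⇒ X ⊥ N | ∅.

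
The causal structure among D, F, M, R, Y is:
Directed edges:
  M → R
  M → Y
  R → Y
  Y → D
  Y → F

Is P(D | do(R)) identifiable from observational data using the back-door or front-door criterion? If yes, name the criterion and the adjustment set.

desc(R)\{R}={D,F,Y}; candidates ⊆ {M}.
size 0: {}; under {} R still reaches {D,F,M,Y} ∋ D.
{M}: R⊥D given {M} in G with R→· removed — back-door holds.
P(D|do(R)) = Σ_{M} P(D|R,M)·P(M).

P(D|do(R)): backdoor, adjust for {M}.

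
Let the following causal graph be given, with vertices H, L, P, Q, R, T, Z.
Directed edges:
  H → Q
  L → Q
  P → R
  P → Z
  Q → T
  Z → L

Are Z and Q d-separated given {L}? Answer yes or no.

Yes — Z ⊥ Q | {L}.

Bayes-Ball from Z | {L} reaches {P,R}.
Q ∉ reach(Z|{L}) ⇒ Z ⊥ Q | {L}.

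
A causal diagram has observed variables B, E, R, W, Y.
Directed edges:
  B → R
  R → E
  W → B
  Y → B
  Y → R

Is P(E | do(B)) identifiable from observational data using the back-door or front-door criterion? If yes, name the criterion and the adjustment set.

P(E|do(B)): backdoor, adjust for {Y}.

desc(B)\{B}={E,R}; candidates ⊆ {W,Y}.
size 0: {}; under {} B still reaches {E,R,W,Y} ∋ E.
{Y}: B⊥E given {Y} in G with B→· removed — back-door holds.
P(E|do(B)) = Σ_{Y} P(E|B,Y)·P(Y).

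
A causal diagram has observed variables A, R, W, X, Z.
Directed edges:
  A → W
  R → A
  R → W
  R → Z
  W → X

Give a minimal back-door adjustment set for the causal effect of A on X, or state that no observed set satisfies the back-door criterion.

A→X: minimal back-door set {R}.

desc(A)\{A}={W,X}; candidates ⊆ {R,Z}.
size 0: {}; under {} A still reaches {R,W,X,Z} ∋ X.
{R}: A⊥X given {R} in G with A→· removed — back-door holds.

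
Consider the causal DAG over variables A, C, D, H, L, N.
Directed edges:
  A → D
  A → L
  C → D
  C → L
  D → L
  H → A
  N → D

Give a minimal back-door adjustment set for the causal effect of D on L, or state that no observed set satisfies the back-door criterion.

D→L: minimal back-door set {A, C}.

desc(D)\{D}={L}; candidates ⊆ {A,C,H,N}.
size 0: {}; under {} D still reaches {A,C,H,L,N} ∋ L.
size 1: {A}, {C}, {H} …(+1); under {A} D still reaches {C,L,N} ∋ L.
{A,C}: D⊥L given {A,C} in G with D→· removed — back-door holds.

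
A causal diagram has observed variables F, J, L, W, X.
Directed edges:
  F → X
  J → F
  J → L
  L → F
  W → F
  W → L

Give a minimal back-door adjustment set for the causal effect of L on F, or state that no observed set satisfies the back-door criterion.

desc(L)\{L}={F,X}; candidates ⊆ {J,W}.
size 0: {}; under {} L still reaches {F,J,W,X} ∋ F.
size 1: {J}, {W}; under {J} L still reaches {F,W,X} ∋ F.
{J,W}: L⊥F given {J,W} in G with L→· removed — back-door holds.

L→F: minimal back-door set {J, W}.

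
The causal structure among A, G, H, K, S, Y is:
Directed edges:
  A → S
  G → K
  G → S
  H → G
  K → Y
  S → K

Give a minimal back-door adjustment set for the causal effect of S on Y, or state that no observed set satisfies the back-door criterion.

desc(S)\{S}={K,Y}; candidates ⊆ {A,G,H}.
size 0: {}; under {} S still reaches {A,G,H,K,Y} ∋ Y.
{G}: S⊥Y given {G} in G with S→· removed — back-door holds.

S→Y: minimal back-door set {G}.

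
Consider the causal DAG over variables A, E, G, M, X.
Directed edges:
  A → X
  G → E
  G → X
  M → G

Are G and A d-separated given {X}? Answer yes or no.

No — G and A are d-connected given {X}.

Bayes-Ball from G | {X} reaches {A,E,M}.
A ∈ reach(G|{X}) ⇒ G ⊥̸ A | {X}.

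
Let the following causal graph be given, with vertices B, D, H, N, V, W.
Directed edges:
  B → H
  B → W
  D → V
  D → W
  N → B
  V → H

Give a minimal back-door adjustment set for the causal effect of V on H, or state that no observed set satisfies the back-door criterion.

V→H: minimal back-door set ∅.

desc(V)\{V}={H}; candidates ⊆ {B,D,N,W}.
∅: V⊥H given ∅ in G with V→· removed — back-door holds.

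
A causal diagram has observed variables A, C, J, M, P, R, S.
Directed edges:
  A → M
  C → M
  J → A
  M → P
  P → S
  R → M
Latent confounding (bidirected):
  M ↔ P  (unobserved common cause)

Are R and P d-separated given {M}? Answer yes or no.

No — R and P are d-connected given {M}.

Bayes-Ball from R | {M} reaches {A,C,J,P,S}.
P ∈ reach(R|{M}) ⇒ R ⊥̸ P | {M}.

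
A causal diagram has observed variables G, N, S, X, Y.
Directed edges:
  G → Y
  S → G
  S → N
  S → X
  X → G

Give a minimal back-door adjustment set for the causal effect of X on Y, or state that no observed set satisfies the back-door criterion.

X→Y: minimal back-door set {S}.

desc(X)\{X}={G,Y}; candidates ⊆ {N,S}.
size 0: {}; under {} X still reaches {G,N,S,Y} ∋ Y.
{S}: X⊥Y given {S} in G with X→· removed — back-door holds.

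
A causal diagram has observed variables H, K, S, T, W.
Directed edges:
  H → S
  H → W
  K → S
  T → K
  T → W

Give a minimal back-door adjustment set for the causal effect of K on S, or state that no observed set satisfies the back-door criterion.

K→S: minimal back-door set ∅.

desc(K)\{K}={S}; candidates ⊆ {H,T,W}.
∅: K⊥S given ∅ in G with K→· removed — back-door holds.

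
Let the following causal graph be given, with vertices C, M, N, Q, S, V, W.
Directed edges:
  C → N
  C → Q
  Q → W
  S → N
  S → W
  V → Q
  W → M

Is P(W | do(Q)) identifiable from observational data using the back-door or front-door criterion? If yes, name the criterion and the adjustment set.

desc(Q)\{Q}={M,W}; candidates ⊆ {C,N,S,V}.
∅: Q⊥W given ∅ in G with Q→· removed — back-door holds.
P(W|do(Q)) = P(W|Q) — no adjustment needed.

P(W|do(Q)): backdoor, adjust for ∅.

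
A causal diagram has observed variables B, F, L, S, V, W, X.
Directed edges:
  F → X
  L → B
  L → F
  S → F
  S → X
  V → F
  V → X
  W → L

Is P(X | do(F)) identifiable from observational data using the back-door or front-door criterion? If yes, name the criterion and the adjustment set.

P(X|do(F)): backdoor, adjust for {S, V}.

desc(F)\{F}={X}; candidates ⊆ {B,L,S,V,W}.
size 0: {}; under {} F still reaches {B,L,S,V,W,X} ∋ X.
size 1: {B}, {L}, {S} …(+2); under {B} F still reaches {L,S,V,W,X} ∋ X.
{S,V}: F⊥X given {S,V} in G with F→· removed — back-door holds.
P(X|do(F)) = Σ_{S,V} P(X|F,S,V)·P(S,V).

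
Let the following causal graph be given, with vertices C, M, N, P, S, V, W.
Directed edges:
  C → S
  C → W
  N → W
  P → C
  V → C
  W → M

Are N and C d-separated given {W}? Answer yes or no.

No — N and C are d-connected given {W}.

Bayes-Ball from N | {W} reaches {C,P,S,V}.
C ∈ reach(N|{W}) ⇒ N ⊥̸ C | {W}.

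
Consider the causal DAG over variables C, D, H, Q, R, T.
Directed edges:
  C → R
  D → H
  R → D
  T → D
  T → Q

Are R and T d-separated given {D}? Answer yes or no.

No — R and T are d-connected given {D}.

Bayes-Ball from R | {D} reaches {C,Q,T}.
T ∈ reach(R|{D}) ⇒ R ⊥̸ T | {D}.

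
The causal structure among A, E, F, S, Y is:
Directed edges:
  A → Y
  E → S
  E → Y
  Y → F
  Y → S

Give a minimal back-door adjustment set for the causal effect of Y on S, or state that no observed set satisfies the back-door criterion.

Y→S: minimal back-door set {E}.

desc(Y)\{Y}={F,S}; candidates ⊆ {A,E}.
size 0: {}; under {} Y still reaches {A,E,S} ∋ S.
{E}: Y⊥S given {E} in G with Y→· removed — back-door holds.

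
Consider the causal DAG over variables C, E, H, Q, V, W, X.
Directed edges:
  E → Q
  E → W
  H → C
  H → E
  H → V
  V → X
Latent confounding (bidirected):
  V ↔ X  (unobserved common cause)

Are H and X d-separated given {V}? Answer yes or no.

Bayes-Ball from H | {V} reaches {C,E,Q,W,X}.
X ∈ reach(H|{V}) ⇒ H ⊥̸ X | {V}.

No — H and X are d-connected given {V}.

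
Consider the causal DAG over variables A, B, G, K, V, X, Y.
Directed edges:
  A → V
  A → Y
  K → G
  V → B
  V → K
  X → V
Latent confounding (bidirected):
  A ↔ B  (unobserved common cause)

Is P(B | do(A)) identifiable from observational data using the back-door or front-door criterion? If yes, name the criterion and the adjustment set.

desc(A)\{A}={B,G,K,V,Y}; candidates ⊆ {X}.
A↔B: latent back-door arc(s) into A.
size 0: {}; under {} A still reaches {B} ∋ B.
size 1: {X}; under {X} A still reaches {B} ∋ B.
A↔B cannot be blocked by any observed set — no back-door set.
{V}: (i) intercepts every directed A→B path; (ii) no back-door A→{V}; (iii) {A} blocks every back-door {V}→B. Front-door holds.
P(B|do(A)) = Σ_{V} P(V|A) Σ_{A'} P(B|V,A')P(A').

P(B|do(A)): frontdoor, adjust for {V}.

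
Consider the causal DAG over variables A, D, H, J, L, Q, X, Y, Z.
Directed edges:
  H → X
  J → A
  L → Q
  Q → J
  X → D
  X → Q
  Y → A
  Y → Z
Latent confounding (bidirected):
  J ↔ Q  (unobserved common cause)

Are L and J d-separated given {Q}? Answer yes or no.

Bayes-Ball from L | {Q} reaches {A,D,H,J,X}.
J ∈ reach(L|{Q}) ⇒ L ⊥̸ J | {Q}.

No — L and J are d-connected given {Q}.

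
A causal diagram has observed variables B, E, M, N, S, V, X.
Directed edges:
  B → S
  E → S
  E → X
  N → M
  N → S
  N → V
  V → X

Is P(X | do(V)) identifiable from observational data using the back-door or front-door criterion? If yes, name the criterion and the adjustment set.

P(X|do(V)): backdoor, adjust for ∅.

desc(V)\{V}={X}; candidates ⊆ {B,E,M,N,S}.
∅: V⊥X given ∅ in G with V→· removed — back-door holds.
P(X|do(V)) = P(X|V) — no adjustment needed.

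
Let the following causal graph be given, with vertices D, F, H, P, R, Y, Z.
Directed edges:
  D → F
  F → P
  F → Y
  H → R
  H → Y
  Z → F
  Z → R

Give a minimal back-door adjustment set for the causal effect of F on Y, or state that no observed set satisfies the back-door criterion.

F→Y: minimal back-door set ∅.

desc(F)\{F}={P,Y}; candidates ⊆ {D,H,R,Z}.
∅: F⊥Y given ∅ in G with F→· removed — back-door holds.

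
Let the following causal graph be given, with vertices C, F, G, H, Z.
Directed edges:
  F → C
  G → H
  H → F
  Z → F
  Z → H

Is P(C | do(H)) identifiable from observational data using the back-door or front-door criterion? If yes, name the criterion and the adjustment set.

desc(H)\{H}={C,F}; candidates ⊆ {G,Z}.
size 0: {}; under {} H still reaches {C,F,G,Z} ∋ C.
{Z}: H⊥C given {Z} in G with H→· removed — back-door holds.
P(C|do(H)) = Σ_{Z} P(C|H,Z)·P(Z).

P(C|do(H)): backdoor, adjust for {Z}.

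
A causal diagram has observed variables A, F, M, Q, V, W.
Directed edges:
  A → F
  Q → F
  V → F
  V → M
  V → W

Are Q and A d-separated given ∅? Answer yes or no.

Yes — Q ⊥ A | ∅.

Bayes-Ball from Q | ∅ reaches {F}.
A ∉ reach(Q|∅) ⇒ Q ⊥ A | ∅.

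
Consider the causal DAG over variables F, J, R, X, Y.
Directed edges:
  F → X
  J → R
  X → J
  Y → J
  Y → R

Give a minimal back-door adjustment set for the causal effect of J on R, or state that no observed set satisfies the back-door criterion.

desc(J)\{J}={R}; candidates ⊆ {F,X,Y}.
size 0: {}; under {} J still reaches {F,R,X,Y} ∋ R.
{Y}: J⊥R given {Y} in G with J→· removed — back-door holds.

J→R: minimal back-door set {Y}.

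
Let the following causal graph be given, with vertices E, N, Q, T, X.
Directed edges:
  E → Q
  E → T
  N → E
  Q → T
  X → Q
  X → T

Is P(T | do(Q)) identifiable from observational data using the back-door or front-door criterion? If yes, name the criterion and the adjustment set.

P(T|do(Q)): backdoor, adjust for {E, X}.

desc(Q)\{Q}={T}; candidates ⊆ {E,N,X}.
size 0: {}; under {} Q still reaches {E,N,T,X} ∋ T.
size 1: {E}, {N}, {X}; under {E} Q still reaches {T,X} ∋ T.
{E,X}: Q⊥T given {E,X} in G with Q→· removed — back-door holds.
P(T|do(Q)) = Σ_{E,X} P(T|Q,E,X)·P(E,X).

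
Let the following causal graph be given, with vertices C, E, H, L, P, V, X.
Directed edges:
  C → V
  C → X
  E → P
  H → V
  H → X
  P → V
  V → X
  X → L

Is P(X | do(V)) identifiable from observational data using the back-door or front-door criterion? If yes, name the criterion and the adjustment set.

desc(V)\{V}={L,X}; candidates ⊆ {C,E,H,P}.
size 0: {}; under {} V still reaches {C,E,H,L,P,X} ∋ X.
size 1: {C}, {E}, {H} …(+1); under {C} V still reaches {E,H,L,P,X} ∋ X.
{C,H}: V⊥X given {C,H} in G with V→· removed — back-door holds.
P(X|do(V)) = Σ_{C,H} P(X|V,C,H)·P(C,H).

P(X|do(V)): backdoor, adjust for {C, H}.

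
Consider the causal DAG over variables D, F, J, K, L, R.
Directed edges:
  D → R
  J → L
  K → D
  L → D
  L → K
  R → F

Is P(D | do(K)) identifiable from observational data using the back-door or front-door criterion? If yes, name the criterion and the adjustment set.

desc(K)\{K}={D,F,R}; candidates ⊆ {J,L}.
size 0: {}; under {} K still reaches {D,F,J,L,R} ∋ D.
{L}: K⊥D given {L} in G with K→· removed — back-door holds.
P(D|do(K)) = Σ_{L} P(D|K,L)·P(L).

P(D|do(K)): backdoor, adjust for {L}.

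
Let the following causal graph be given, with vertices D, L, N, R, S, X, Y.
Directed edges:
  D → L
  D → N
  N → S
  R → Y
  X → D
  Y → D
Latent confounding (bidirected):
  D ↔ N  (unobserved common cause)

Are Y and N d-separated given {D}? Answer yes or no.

Bayes-Ball from Y | {D} reaches {N,R,S,X}.
N ∈ reach(Y|{D}) ⇒ Y ⊥̸ N | {D}.

No — Y and N are d-connected given {D}.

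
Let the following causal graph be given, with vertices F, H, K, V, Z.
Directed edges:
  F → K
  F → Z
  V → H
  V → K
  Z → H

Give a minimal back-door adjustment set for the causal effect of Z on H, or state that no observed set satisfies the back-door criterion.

desc(Z)\{Z}={H}; candidates ⊆ {F,K,V}.
∅: Z⊥H given ∅ in G with Z→· removed — back-door holds.

Z→H: minimal back-door set ∅.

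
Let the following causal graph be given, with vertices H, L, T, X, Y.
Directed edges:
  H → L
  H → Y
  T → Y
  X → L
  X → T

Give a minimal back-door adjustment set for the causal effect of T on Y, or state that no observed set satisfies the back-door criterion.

T→Y: minimal back-door set ∅.

desc(T)\{T}={Y}; candidates ⊆ {H,L,X}.
∅: T⊥Y given ∅ in G with T→· removed — back-door holds.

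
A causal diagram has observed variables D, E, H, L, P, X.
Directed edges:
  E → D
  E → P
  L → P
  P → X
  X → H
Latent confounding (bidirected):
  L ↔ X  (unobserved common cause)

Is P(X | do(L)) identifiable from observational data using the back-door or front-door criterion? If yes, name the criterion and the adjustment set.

P(X|do(L)): frontdoor, adjust for {P}.

desc(L)\{L}={H,P,X}; candidates ⊆ {D,E}.
L↔X: latent back-door arc(s) into L.
size 0: {}; under {} L still reaches {H,X} ∋ X.
size 1: {D}, {E}; under {D} L still reaches {H,X} ∋ X.
size 2: {D,E}; under {D,E} L still reaches {H,X} ∋ X.
L↔X cannot be blocked by any observed set — no back-door set.
{P}: (i) intercepts every directed L→X path; (ii) no back-door L→{P}; (iii) {L} blocks every back-door {P}→X. Front-door holds.
P(X|do(L)) = Σ_{P} P(P|L) Σ_{L'} P(X|P,L')P(L').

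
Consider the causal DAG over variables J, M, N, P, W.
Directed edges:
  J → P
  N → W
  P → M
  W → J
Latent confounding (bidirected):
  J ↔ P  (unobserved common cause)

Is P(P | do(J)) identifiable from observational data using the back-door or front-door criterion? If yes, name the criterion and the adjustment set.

desc(J)\{J}={M,P}; candidates ⊆ {N,W}.
J↔P: latent back-door arc(s) into J.
size 0: {}; under {} J still reaches {M,N,P,W} ∋ P.
size 1: {N}, {W}; under {N} J still reaches {M,P,W} ∋ P.
size 2: {N,W}; under {N,W} J still reaches {M,P} ∋ P.
J↔P cannot be blocked by any observed set — no back-door set.
No mediator lies on a directed J→…→P path.
Neither criterion identifies P(P|do(J)) in this graph.

P(P|do(J)): not identifiable (no BD/FD set).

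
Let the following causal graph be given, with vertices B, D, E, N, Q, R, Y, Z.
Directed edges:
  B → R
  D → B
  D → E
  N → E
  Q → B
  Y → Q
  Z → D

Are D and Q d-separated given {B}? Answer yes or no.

Bayes-Ball from D | {B} reaches {E,Q,Y,Z}.
Q ∈ reach(D|{B}) ⇒ D ⊥̸ Q | {B}.

No — D and Q are d-connected given {B}.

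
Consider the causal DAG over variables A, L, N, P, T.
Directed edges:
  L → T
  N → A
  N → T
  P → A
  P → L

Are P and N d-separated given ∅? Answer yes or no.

Yes — P ⊥ N | ∅.

Bayes-Ball from P | ∅ reaches {A,L,T}.
N ∉ reach(P|∅) ⇒ P ⊥ N | ∅.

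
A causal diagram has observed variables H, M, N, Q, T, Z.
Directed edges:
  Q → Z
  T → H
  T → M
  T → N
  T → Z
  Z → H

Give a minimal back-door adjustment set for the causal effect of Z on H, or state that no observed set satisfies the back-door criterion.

desc(Z)\{Z}={H}; candidates ⊆ {M,N,Q,T}.
size 0: {}; under {} Z still reaches {H,M,N,Q,T} ∋ H.
{T}: Z⊥H given {T} in G with Z→· removed — back-door holds.

Z→H: minimal back-door set {T}.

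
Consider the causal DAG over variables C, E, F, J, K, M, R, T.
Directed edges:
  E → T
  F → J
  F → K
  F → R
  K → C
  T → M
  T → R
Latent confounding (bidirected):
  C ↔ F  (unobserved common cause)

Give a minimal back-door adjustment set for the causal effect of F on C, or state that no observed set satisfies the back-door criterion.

desc(F)\{F}={C,J,K,R}; candidates ⊆ {E,M,T}.
F↔C: latent back-door arc(s) into F.
size 0: {}; under {} F still reaches {C} ∋ C.
size 1: {E}, {M}, {T}; under {E} F still reaches {C} ∋ C.
size 2: {E,M}, {E,T}, {M,T}; under {E,M} F still reaches {C} ∋ C.
F↔C cannot be blocked by any observed set — no back-door set.

F→C: no observed back-door set.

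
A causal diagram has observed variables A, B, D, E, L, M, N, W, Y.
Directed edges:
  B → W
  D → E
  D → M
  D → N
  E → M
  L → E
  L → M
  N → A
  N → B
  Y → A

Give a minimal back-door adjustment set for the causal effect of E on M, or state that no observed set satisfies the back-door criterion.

desc(E)\{E}={M}; candidates ⊆ {A,B,D,L,N,W,Y}.
size 0: {}; under {} E still reaches {A,B,D,L,M,N,W} ∋ M.
size 1: {A}, {B}, {D} …(+4); under {A} E still reaches {B,D,L,M,N,W,Y} ∋ M.
{D,L}: E⊥M given {D,L} in G with E→· removed — back-door holds.

E→M: minimal back-door set {D, L}.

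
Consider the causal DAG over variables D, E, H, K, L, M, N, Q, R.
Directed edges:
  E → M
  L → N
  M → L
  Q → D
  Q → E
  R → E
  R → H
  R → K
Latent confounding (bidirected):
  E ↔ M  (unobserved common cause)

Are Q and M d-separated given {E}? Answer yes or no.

No — Q and M are d-connected given {E}.

Bayes-Ball from Q | {E} reaches {D,H,K,L,M,N,R}.
M ∈ reach(Q|{E}) ⇒ Q ⊥̸ M | {E}.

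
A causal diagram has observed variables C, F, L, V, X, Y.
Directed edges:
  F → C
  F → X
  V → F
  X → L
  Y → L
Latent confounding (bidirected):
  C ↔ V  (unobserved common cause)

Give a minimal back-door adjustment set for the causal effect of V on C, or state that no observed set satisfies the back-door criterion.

desc(V)\{V}={C,F,L,X}; candidates ⊆ {Y}.
V↔C: latent back-door arc(s) into V.
size 0: {}; under {} V still reaches {C} ∋ C.
size 1: {Y}; under {Y} V still reaches {C} ∋ C.
V↔C cannot be blocked by any observed set — no back-door set.

V→C: no observed back-door set.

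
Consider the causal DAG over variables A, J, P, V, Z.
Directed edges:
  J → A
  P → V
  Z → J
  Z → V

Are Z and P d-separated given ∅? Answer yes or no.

Yes — Z ⊥ P | ∅.

Bayes-Ball from Z | ∅ reaches {A,J,V}.
P ∉ reach(Z|∅) ⇒ Z ⊥ P | ∅.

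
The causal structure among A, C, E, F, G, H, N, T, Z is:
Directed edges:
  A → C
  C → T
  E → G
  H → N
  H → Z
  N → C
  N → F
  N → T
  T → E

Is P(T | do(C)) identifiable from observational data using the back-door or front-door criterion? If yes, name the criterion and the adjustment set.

desc(C)\{C}={E,G,T}; candidates ⊆ {A,F,H,N,Z}.
size 0: {}; under {} C still reaches {A,E,F,G,H,N,T,Z} ∋ T.
{N}: C⊥T given {N} in G with C→· removed — back-door holds.
P(T|do(C)) = Σ_{N} P(T|C,N)·P(N).

P(T|do(C)): backdoor, adjust for {N}.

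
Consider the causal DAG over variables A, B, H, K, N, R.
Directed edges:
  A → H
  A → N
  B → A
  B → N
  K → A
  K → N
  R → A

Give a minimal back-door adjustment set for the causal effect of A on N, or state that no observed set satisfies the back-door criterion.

A→N: minimal back-door set {B, K}.

desc(A)\{A}={H,N}; candidates ⊆ {B,K,R}.
size 0: {}; under {} A still reaches {B,K,N,R} ∋ N.
size 1: {B}, {K}, {R}; under {B} A still reaches {K,N,R} ∋ N.
{B,K}: A⊥N given {B,K} in G with A→· removed — back-door holds.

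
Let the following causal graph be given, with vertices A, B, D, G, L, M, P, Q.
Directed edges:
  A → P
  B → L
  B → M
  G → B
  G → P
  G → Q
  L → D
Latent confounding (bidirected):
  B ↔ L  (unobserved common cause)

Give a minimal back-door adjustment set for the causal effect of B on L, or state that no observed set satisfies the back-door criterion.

B→L: no observed back-door set.

desc(B)\{B}={D,L,M}; candidates ⊆ {A,G,P,Q}.
B↔L: latent back-door arc(s) into B.
size 0: {}; under {} B still reaches {D,G,L,P,Q} ∋ L.
size 1: {A}, {G}, {P} …(+1); under {A} B still reaches {D,G,L,P,Q} ∋ L.
size 2: {A,G}, {A,P}, {A,Q} …(+3); under {A,G} B still reaches {D,L} ∋ L.
B↔L cannot be blocked by any observed set — no back-door set.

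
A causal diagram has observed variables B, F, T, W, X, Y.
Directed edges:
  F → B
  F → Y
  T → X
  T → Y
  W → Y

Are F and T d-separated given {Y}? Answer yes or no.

Bayes-Ball from F | {Y} reaches {B,T,W,X}.
T ∈ reach(F|{Y}) ⇒ F ⊥̸ T | {Y}.

No — F and T are d-connected given {Y}.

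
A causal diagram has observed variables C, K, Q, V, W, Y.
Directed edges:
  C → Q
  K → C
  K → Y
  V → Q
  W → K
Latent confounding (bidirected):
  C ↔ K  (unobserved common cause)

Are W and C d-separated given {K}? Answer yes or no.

No — W and C are d-connected given {K}.

Bayes-Ball from W | {K} reaches {C,Q}.
C ∈ reach(W|{K}) ⇒ W ⊥̸ C | {K}.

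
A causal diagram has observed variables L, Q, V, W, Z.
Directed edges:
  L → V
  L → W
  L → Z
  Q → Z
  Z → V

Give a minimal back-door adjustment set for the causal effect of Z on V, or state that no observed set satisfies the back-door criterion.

Z→V: minimal back-door set {L}.

desc(Z)\{Z}={V}; candidates ⊆ {L,Q,W}.
size 0: {}; under {} Z still reaches {L,Q,V,W} ∋ V.
{L}: Z⊥V given {L} in G with Z→· removed — back-door holds.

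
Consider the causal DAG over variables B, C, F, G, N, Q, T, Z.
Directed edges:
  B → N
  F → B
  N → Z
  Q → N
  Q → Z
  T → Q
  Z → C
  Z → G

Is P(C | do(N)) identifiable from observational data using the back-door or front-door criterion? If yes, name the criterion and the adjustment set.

P(C|do(N)): backdoor, adjust for {Q}.

desc(N)\{N}={C,G,Z}; candidates ⊆ {B,F,Q,T}.
size 0: {}; under {} N still reaches {B,C,F,G,Q,T,Z} ∋ C.
{Q}: N⊥C given {Q} in G with N→· removed — back-door holds.
P(C|do(N)) = Σ_{Q} P(C|N,Q)·P(Q).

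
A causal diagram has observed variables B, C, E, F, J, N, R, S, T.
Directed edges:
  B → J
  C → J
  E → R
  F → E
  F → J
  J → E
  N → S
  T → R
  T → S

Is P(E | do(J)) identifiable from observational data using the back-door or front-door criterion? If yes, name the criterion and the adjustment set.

desc(J)\{J}={E,R}; candidates ⊆ {B,C,F,N,S,T}.
size 0: {}; under {} J still reaches {B,C,E,F,R} ∋ E.
{F}: J⊥E given {F} in G with J→· removed — back-door holds.
P(E|do(J)) = Σ_{F} P(E|J,F)·P(F).

P(E|do(J)): backdoor, adjust for {F}.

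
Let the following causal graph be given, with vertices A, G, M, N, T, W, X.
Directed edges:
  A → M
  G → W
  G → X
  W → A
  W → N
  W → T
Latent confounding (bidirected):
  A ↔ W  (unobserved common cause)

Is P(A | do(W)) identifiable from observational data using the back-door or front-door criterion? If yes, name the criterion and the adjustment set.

desc(W)\{W}={A,M,N,T}; candidates ⊆ {G,X}.
W↔A: latent back-door arc(s) into W.
size 0: {}; under {} W still reaches {A,G,M,X} ∋ A.
size 1: {G}, {X}; under {G} W still reaches {A,M} ∋ A.
size 2: {G,X}; under {G,X} W still reaches {A,M} ∋ A.
W↔A cannot be blocked by any observed set — no back-door set.
No mediator lies on a directed W→…→A path.
Neither criterion identifies P(A|do(W)) in this graph.

P(A|do(W)): not identifiable (no BD/FD set).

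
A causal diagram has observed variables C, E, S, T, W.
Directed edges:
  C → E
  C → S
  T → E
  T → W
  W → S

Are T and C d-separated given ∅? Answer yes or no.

Yes — T ⊥ C | ∅.

Bayes-Ball from T | ∅ reaches {E,S,W}.
C ∉ reach(T|∅) ⇒ T ⊥ C | ∅.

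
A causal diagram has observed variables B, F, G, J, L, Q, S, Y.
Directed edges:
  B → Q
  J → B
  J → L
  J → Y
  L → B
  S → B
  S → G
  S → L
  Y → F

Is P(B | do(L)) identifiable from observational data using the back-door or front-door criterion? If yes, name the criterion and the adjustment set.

desc(L)\{L}={B,Q}; candidates ⊆ {F,G,J,S,Y}.
size 0: {}; under {} L still reaches {B,F,G,J,Q,S,Y} ∋ B.
size 1: {F}, {G}, {J} …(+2); under {F} L still reaches {B,G,J,Q,S,Y} ∋ B.
{J,S}: L⊥B given {J,S} in G with L→· removed — back-door holds.
P(B|do(L)) = Σ_{J,S} P(B|L,J,S)·P(J,S).

P(B|do(L)): backdoor, adjust for {J, S}.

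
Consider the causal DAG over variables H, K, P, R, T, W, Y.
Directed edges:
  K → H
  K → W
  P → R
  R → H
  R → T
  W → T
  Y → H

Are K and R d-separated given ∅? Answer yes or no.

Yes — K ⊥ R | ∅.

Bayes-Ball from K | ∅ reaches {H,T,W}.
R ∉ reach(K|∅) ⇒ K ⊥ R | ∅.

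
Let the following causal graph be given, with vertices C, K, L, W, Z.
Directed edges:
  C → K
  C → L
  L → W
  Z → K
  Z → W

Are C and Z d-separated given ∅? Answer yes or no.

Bayes-Ball from C | ∅ reaches {K,L,W}.
Z ∉ reach(C|∅) ⇒ C ⊥ Z | ∅.

Yes — C ⊥ Z | ∅.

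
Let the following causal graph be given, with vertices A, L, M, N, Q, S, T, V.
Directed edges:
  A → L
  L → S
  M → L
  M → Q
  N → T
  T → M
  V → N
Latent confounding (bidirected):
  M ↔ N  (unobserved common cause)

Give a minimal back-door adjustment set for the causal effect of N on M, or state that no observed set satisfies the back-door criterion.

desc(N)\{N}={L,M,Q,S,T}; candidates ⊆ {A,V}.
N↔M: latent back-door arc(s) into N.
size 0: {}; under {} N still reaches {L,M,Q,S,V} ∋ M.
size 1: {A}, {V}; under {A} N still reaches {L,M,Q,S,V} ∋ M.
size 2: {A,V}; under {A,V} N still reaches {L,M,Q,S} ∋ M.
N↔M cannot be blocked by any observed set — no back-door set.

N→M: no observed back-door set.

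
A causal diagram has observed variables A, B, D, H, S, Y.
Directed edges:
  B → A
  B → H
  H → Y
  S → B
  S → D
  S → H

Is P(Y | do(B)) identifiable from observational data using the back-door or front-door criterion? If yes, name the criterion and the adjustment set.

P(Y|do(B)): backdoor, adjust for {S}.

desc(B)\{B}={A,H,Y}; candidates ⊆ {D,S}.
size 0: {}; under {} B still reaches {D,H,S,Y} ∋ Y.
{S}: B⊥Y given {S} in G with B→· removed — back-door holds.
P(Y|do(B)) = Σ_{S} P(Y|B,S)·P(S).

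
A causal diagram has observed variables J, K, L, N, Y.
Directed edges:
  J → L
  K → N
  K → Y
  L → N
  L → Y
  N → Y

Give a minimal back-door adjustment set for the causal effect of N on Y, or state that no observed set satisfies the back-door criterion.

desc(N)\{N}={Y}; candidates ⊆ {J,K,L}.
size 0: {}; under {} N still reaches {J,K,L,Y} ∋ Y.
size 1: {J}, {K}, {L}; under {J} N still reaches {K,L,Y} ∋ Y.
{K,L}: N⊥Y given {K,L} in G with N→· removed — back-door holds.

N→Y: minimal back-door set {K, L}.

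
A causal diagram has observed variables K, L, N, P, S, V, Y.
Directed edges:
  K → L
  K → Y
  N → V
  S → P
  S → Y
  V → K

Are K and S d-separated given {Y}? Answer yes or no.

Bayes-Ball from K | {Y} reaches {L,N,P,S,V}.
S ∈ reach(K|{Y}) ⇒ K ⊥̸ S | {Y}.

No — K and S are d-connected given {Y}.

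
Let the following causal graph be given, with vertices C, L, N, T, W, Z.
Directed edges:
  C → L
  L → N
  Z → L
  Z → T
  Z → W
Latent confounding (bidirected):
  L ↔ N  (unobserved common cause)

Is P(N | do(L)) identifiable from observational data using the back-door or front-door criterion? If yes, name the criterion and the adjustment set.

P(N|do(L)): not identifiable (no BD/FD set).

desc(L)\{L}={N}; candidates ⊆ {C,T,W,Z}.
L↔N: latent back-door arc(s) into L.
size 0: {}; under {} L still reaches {C,N,T,W,Z} ∋ N.
size 1: {C}, {T}, {W} …(+1); under {C} L still reaches {N,T,W,Z} ∋ N.
size 2: {C,T}, {C,W}, {C,Z} …(+3); under {C,T} L still reaches {N,W,Z} ∋ N.
L↔N cannot be blocked by any observed set — no back-door set.
No mediator lies on a directed L→…→N path.
Neither criterion identifies P(N|do(L)) in this graph.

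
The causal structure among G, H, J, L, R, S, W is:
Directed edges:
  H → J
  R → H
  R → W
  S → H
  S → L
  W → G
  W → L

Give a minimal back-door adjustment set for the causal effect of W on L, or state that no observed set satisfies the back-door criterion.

W→L: minimal back-door set ∅.

desc(W)\{W}={G,L}; candidates ⊆ {H,J,R,S}.
∅: W⊥L given ∅ in G with W→· removed — back-door holds.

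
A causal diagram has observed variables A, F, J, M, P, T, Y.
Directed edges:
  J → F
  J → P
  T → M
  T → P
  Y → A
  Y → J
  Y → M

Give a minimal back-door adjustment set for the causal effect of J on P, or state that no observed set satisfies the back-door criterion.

J→P: minimal back-door set ∅.

desc(J)\{J}={F,P}; candidates ⊆ {A,M,T,Y}.
∅: J⊥P given ∅ in G with J→· removed — back-door holds.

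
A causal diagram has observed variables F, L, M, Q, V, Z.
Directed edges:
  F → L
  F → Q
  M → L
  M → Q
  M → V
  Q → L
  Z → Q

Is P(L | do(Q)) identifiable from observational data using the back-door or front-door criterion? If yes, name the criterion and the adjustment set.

desc(Q)\{Q}={L}; candidates ⊆ {F,M,V,Z}.
size 0: {}; under {} Q still reaches {F,L,M,V,Z} ∋ L.
size 1: {F}, {M}, {V} …(+1); under {F} Q still reaches {L,M,V,Z} ∋ L.
{F,M}: Q⊥L given {F,M} in G with Q→· removed — back-door holds.
P(L|do(Q)) = Σ_{F,M} P(L|Q,F,M)·P(F,M).

P(L|do(Q)): backdoor, adjust for {F, M}.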